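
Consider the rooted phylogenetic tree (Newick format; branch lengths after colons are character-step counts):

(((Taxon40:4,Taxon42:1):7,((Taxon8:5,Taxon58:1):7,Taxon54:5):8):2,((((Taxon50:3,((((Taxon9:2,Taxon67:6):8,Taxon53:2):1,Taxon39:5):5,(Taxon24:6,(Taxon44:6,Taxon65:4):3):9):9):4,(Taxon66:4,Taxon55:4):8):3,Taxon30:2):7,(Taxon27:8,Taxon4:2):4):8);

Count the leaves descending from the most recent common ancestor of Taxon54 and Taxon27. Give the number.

The MRCA of Taxon54 and Taxon27 is the root, so the clade is the entire tree.
That clade contains 18 terminal taxa: Taxon24, Taxon27, Taxon30, Taxon39, Taxon4, Taxon40, Taxon42, Taxon44, Taxon50, Taxon53, Taxon54, Taxon55, Taxon58, Taxon65, Taxon66, Taxon67, Taxon8, Taxon9.

18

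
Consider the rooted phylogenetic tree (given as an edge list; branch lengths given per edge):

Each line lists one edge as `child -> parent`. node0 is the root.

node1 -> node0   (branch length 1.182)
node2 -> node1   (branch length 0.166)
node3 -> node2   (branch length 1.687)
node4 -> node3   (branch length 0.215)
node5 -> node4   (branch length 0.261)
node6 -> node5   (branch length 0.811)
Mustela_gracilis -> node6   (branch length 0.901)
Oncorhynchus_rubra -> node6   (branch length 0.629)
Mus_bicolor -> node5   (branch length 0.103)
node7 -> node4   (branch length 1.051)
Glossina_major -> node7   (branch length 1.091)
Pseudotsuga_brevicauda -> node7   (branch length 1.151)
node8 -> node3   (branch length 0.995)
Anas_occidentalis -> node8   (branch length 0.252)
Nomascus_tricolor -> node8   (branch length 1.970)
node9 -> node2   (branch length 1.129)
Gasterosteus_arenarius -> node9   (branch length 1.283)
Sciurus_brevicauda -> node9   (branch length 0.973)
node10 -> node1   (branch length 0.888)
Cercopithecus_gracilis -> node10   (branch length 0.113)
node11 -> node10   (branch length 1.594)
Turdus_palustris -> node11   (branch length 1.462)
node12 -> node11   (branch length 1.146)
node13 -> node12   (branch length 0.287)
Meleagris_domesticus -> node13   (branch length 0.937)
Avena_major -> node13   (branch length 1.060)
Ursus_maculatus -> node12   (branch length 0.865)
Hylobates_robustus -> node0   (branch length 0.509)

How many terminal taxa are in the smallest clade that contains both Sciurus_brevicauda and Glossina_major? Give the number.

The MRCA of Sciurus_brevicauda and Glossina_major is the node subtending (((((Mustela_gracilis,Oncorhynchus_rubra),Mus_bicolor),(Glossina_major,Pseudotsuga_brevicauda)),(Anas_occidentalis,Nomascus_tricolor)),(Gasterosteus_arenarius,Sciurus_brevicauda)).
That clade contains 9 terminal taxa: Anas_occidentalis, Gasterosteus_arenarius, Glossina_major, Mus_bicolor, Mustela_gracilis, Nomascus_tricolor, Oncorhynchus_rubra, Pseudotsuga_brevicauda, Sciurus_brevicauda.

9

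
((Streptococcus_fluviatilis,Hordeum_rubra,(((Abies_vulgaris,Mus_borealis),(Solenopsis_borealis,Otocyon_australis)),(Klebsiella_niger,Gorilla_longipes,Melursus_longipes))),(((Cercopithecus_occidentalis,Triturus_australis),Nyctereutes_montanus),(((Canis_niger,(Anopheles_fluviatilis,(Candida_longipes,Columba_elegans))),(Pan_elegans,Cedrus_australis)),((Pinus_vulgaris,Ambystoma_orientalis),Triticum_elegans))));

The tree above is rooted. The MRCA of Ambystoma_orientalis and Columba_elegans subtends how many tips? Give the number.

The MRCA of Ambystoma_orientalis and Columba_elegans is the node subtending (((Canis_niger,(Anopheles_fluviatilis,(Candida_longipes,Columba_elegans))),(Pan_elegans,Cedrus_australis)),((Pinus_vulgaris,Ambystoma_orientalis),Triticum_elegans)).
That clade contains 9 terminal taxa: Ambystoma_orientalis, Anopheles_fluviatilis, Candida_longipes, Canis_niger, Cedrus_australis, Columba_elegans, Pan_elegans, Pinus_vulgaris, Triticum_elegans.

9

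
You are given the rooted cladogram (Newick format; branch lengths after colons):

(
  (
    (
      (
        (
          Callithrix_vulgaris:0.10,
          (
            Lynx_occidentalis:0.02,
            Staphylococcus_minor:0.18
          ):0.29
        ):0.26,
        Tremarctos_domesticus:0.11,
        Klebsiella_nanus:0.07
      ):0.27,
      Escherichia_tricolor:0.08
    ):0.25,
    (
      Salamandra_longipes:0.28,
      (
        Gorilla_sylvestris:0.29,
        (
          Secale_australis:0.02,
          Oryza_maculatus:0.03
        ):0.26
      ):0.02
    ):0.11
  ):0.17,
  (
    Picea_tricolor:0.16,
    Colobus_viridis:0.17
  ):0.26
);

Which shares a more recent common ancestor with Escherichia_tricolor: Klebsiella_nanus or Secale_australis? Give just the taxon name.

Klebsiella_nanus

The MRCA of Escherichia_tricolor and Klebsiella_nanus subtends (((Callithrix_vulgaris,(Lynx_occidentalis,Staphylococcus_minor)),Tremarctos_domesticus,Klebsiella_nanus),Escherichia_tricolor) (6 taxa).
The MRCA of Escherichia_tricolor and Secale_australis subtends ((((Callithrix_vulgaris,(Lynx_occidentalis,Staphylococcus_minor)),Tremarctos_domesticus,Klebsiella_nanus),Escherichia_tricolor),(Salamandra_longipes,(Gorilla_sylvestris,(Secale_australis,Oryza_maculatus)))) (10 taxa).
The first is nested inside the second, so Escherichia_tricolor shares a more recent common ancestor with Klebsiella_nanus.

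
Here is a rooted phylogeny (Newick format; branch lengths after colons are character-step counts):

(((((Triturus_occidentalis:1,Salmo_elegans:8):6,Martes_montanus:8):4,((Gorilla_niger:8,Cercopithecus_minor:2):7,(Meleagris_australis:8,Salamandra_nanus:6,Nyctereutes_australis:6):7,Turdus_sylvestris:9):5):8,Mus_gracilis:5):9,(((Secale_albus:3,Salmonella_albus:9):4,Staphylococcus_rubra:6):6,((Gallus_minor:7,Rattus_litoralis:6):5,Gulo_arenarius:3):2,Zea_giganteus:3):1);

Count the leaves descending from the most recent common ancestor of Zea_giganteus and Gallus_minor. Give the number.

7

The MRCA of Zea_giganteus and Gallus_minor is the node subtending (((Secale_albus,Salmonella_albus),Staphylococcus_rubra),((Gallus_minor,Rattus_litoralis),Gulo_arenarius),Zea_giganteus).
That clade contains 7 terminal taxa: Gallus_minor, Gulo_arenarius, Rattus_litoralis, Salmonella_albus, Secale_albus, Staphylococcus_rubra, Zea_giganteus.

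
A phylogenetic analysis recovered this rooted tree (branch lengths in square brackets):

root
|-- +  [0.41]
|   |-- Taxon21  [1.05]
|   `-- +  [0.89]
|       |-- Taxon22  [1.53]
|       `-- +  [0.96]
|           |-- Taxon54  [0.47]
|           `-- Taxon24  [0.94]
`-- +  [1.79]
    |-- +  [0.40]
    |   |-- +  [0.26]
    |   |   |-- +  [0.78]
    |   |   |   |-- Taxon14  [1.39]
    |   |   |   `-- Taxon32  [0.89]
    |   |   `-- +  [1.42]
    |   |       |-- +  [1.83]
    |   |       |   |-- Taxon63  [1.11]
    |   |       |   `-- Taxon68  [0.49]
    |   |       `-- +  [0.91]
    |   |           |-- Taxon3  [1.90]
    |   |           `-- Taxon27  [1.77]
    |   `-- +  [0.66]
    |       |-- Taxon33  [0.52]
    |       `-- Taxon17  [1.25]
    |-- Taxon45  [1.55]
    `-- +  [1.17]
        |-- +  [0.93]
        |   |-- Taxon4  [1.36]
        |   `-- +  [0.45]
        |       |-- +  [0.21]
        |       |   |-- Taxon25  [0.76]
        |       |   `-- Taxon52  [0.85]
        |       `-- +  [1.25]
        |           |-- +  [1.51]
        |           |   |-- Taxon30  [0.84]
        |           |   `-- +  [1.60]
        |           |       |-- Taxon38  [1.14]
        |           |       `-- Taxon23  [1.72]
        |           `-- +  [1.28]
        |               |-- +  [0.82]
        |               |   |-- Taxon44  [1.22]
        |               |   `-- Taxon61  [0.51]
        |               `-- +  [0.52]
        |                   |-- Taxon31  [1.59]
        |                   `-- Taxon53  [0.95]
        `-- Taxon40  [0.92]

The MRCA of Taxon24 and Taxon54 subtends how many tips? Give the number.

The MRCA of Taxon24 and Taxon54 is the node subtending (Taxon54,Taxon24).
That clade contains 2 terminal taxa: Taxon24, Taxon54.

2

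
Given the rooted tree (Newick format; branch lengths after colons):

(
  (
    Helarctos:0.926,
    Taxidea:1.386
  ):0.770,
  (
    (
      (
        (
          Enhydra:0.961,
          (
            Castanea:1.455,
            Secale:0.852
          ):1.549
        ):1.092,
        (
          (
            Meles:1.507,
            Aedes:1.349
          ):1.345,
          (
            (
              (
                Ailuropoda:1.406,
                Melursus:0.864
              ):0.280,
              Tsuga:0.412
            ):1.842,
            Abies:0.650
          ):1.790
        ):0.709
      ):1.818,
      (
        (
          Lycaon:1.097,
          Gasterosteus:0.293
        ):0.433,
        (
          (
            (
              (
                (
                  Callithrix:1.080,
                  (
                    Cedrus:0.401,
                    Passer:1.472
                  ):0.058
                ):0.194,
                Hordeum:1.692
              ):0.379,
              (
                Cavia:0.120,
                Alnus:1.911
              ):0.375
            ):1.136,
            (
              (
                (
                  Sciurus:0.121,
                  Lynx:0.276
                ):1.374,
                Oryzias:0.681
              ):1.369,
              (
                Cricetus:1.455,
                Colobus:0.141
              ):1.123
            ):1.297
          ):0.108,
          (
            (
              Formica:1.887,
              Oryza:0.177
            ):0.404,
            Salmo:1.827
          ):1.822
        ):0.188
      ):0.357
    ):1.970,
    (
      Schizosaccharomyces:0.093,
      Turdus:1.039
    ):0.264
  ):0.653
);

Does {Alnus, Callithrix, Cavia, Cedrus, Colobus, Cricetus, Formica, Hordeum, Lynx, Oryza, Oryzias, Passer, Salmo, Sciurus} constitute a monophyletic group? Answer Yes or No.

Yes

The most recent common ancestor of these taxa subtends (((((Callithrix,(Cedrus,Passer)),Hordeum),(Cavia,Alnus)),(((Sciurus,Lynx),Oryzias),(Cricetus,Colobus))),((Formica,Oryza),Salmo)).
That clade has exactly 14 tips — every listed taxon and nothing else — so the group is monophyletic.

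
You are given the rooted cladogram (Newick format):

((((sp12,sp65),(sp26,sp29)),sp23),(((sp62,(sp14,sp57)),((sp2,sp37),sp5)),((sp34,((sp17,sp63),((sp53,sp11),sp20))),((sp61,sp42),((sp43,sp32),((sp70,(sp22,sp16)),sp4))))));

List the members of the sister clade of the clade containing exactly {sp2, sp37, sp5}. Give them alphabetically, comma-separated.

The clade containing exactly {sp2, sp37, sp5} attaches to the tree at the node subtending ((sp62,(sp14,sp57)),((sp2,sp37),sp5)).
The other lineage descending from that same node — the sister group — is (sp62,(sp14,sp57)); its 3 tips in alphabetical order are the answer.

sp14, sp57, sp62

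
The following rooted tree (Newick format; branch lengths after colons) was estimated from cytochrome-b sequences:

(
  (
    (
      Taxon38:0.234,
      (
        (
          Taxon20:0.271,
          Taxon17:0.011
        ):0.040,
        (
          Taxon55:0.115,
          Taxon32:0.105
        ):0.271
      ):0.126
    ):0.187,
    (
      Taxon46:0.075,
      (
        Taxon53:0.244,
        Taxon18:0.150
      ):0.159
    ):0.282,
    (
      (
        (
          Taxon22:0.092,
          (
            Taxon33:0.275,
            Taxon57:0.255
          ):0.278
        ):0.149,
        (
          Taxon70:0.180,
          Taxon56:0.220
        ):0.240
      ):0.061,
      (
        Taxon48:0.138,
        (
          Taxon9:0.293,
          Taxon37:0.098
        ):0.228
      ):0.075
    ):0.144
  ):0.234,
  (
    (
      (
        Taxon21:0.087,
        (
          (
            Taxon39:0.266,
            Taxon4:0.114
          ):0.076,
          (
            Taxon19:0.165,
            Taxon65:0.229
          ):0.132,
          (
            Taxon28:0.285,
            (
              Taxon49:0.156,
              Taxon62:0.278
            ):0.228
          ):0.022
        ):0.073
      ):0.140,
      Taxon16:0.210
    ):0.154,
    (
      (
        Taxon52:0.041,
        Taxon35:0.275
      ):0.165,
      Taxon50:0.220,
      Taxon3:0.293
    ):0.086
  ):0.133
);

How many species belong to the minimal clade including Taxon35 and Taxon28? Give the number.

The MRCA of Taxon35 and Taxon28 is the node subtending (((Taxon21,((Taxon39,Taxon4),(Taxon19,Taxon65),(Taxon28,(Taxon49,Taxon62)))),Taxon16),((Taxon52,Taxon35),Taxon50,Taxon3)).
That clade contains 13 terminal taxa: Taxon16, Taxon19, Taxon21, Taxon28, Taxon3, Taxon35, Taxon39, Taxon4, Taxon49, Taxon50, Taxon52, Taxon62, Taxon65.

13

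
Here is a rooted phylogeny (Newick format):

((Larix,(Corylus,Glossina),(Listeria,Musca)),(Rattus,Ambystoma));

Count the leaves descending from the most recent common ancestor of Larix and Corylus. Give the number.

The MRCA of Larix and Corylus is the node subtending (Larix,(Corylus,Glossina),(Listeria,Musca)).
That clade contains 5 terminal taxa: Corylus, Glossina, Larix, Listeria, Musca.

5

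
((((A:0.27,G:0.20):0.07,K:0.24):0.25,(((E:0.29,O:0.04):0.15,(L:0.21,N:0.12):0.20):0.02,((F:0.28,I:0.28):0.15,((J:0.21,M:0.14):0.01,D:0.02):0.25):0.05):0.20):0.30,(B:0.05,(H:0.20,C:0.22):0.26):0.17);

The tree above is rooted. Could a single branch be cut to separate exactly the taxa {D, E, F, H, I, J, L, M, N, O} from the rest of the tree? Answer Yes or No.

The MRCA of the listed taxa is the root, so the smallest clade containing them is the whole tree.
That clade also contains A, B, C, G, K, which are not in the proposed group, so the group is not monophyletic.

No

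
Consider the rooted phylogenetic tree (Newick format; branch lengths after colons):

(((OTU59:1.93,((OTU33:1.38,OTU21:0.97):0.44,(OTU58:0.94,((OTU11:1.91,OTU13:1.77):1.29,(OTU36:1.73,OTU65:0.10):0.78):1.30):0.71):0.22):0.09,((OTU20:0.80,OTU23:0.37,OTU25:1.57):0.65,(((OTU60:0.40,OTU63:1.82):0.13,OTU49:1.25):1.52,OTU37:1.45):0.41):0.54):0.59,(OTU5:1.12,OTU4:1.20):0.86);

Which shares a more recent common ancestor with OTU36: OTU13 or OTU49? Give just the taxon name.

OTU13

The MRCA of OTU36 and OTU13 subtends ((OTU11,OTU13),(OTU36,OTU65)) (4 taxa).
The MRCA of OTU36 and OTU49 subtends ((OTU59,((OTU33,OTU21),(OTU58,((OTU11,OTU13),(OTU36,OTU65))))),((OTU20,OTU23,OTU25),(((OTU60,OTU63),OTU49),OTU37))) (15 taxa).
The first is nested inside the second, so OTU36 shares a more recent common ancestor with OTU13.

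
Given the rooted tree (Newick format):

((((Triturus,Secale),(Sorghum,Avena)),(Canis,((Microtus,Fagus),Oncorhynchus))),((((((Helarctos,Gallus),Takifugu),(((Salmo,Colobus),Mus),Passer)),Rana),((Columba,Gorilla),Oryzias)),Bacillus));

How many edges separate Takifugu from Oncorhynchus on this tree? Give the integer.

The MRCA of Takifugu and Oncorhynchus is the root of the tree.
From Takifugu up to that node: 6 branches. From Oncorhynchus up to the same node: 4 branches. Total: 6 + 4 = 10.

10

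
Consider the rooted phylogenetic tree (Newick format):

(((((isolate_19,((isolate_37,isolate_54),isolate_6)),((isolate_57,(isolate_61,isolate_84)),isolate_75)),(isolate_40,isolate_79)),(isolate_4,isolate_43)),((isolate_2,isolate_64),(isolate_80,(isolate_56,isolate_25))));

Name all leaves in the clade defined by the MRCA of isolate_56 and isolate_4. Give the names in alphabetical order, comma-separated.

Tracing isolate_56: it sits inside (isolate_56,isolate_25).
Tracing isolate_4: it sits inside (isolate_4,isolate_43).
The smallest clade enclosing both is the whole tree (their MRCA is the root), so the answer is all 17 tips in alphabetical order.

isolate_19, isolate_2, isolate_25, isolate_37, isolate_4, isolate_40, isolate_43, isolate_54, isolate_56, isolate_57, isolate_6, isolate_61, isolate_64, isolate_75, isolate_79, isolate_80, isolate_84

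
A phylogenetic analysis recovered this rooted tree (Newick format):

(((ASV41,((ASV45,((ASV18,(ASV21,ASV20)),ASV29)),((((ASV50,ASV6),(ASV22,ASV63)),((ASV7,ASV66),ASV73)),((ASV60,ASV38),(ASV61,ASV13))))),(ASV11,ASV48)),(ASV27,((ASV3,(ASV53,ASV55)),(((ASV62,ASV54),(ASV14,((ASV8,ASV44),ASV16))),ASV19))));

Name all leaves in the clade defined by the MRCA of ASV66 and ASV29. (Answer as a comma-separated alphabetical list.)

ASV13, ASV18, ASV20, ASV21, ASV22, ASV29, ASV38, ASV45, ASV50, ASV6, ASV60, ASV61, ASV63, ASV66, ASV7, ASV73

Tracing ASV66: it sits inside (ASV7,ASV66).
Tracing ASV29: it sits inside ((ASV18,(ASV21,ASV20)),ASV29).
The smallest clade enclosing both is ((ASV45,((ASV18,(ASV21,ASV20)),ASV29)),((((ASV50,ASV6),(ASV22,ASV63)),((ASV7,ASV66),ASV73)),((ASV60,ASV38),(ASV61,ASV13)))); the answer is its 16 terminal taxa in alphabetical order.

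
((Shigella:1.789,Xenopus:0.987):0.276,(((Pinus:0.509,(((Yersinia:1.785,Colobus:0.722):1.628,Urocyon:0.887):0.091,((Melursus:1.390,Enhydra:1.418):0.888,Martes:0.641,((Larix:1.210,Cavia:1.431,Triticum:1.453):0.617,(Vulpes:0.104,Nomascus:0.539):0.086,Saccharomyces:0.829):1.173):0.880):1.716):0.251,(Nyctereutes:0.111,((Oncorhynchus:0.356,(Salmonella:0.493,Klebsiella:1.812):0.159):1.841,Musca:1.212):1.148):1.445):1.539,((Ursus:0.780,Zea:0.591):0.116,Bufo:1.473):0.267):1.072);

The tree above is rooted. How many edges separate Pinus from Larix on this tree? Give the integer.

6

The MRCA of Pinus and Larix is the node subtending (Pinus,(((Yersinia,Colobus),Urocyon),((Melursus,Enhydra),Martes,((Larix,Cavia,Triticum),(Vulpes,Nomascus),Saccharomyces)))).
From Pinus up to that node: 1 branch. From Larix up to the same node: 5 branches. Total: 1 + 5 = 6.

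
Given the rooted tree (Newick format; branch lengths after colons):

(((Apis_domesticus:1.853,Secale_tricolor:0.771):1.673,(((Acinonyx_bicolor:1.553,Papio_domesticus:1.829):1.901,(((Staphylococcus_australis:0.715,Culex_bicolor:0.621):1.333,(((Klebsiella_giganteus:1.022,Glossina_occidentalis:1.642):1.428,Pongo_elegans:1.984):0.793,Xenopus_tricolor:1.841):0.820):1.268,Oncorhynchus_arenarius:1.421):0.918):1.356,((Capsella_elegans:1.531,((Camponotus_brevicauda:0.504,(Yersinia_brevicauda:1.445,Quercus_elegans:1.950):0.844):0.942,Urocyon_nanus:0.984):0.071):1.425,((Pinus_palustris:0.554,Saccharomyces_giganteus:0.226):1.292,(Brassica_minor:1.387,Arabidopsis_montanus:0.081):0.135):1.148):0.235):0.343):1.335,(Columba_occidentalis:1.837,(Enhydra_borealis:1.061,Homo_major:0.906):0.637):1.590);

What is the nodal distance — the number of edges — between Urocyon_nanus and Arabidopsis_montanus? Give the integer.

The MRCA of Urocyon_nanus and Arabidopsis_montanus is the node subtending ((Capsella_elegans,((Camponotus_brevicauda,(Yersinia_brevicauda,Quercus_elegans)),Urocyon_nanus)),((Pinus_palustris,Saccharomyces_giganteus),(Brassica_minor,Arabidopsis_montanus))).
From Urocyon_nanus up to that node: 3 branches. From Arabidopsis_montanus up to the same node: 3 branches. Total: 3 + 3 = 6.

6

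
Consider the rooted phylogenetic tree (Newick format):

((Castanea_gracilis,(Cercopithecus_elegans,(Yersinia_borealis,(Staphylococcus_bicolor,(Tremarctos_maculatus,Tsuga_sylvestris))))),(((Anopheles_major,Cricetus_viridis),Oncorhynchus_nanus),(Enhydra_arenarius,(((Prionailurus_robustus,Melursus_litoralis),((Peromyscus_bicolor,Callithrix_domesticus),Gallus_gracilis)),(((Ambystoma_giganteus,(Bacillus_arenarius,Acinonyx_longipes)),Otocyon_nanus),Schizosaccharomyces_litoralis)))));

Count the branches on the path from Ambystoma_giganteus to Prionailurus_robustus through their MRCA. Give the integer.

The MRCA of Ambystoma_giganteus and Prionailurus_robustus is the node subtending (((Prionailurus_robustus,Melursus_litoralis),((Peromyscus_bicolor,Callithrix_domesticus),Gallus_gracilis)),(((Ambystoma_giganteus,(Bacillus_arenarius,Acinonyx_longipes)),Otocyon_nanus),Schizosaccharomyces_litoralis)).
From Ambystoma_giganteus up to that node: 4 branches. From Prionailurus_robustus up to the same node: 3 branches. Total: 4 + 3 = 7.

7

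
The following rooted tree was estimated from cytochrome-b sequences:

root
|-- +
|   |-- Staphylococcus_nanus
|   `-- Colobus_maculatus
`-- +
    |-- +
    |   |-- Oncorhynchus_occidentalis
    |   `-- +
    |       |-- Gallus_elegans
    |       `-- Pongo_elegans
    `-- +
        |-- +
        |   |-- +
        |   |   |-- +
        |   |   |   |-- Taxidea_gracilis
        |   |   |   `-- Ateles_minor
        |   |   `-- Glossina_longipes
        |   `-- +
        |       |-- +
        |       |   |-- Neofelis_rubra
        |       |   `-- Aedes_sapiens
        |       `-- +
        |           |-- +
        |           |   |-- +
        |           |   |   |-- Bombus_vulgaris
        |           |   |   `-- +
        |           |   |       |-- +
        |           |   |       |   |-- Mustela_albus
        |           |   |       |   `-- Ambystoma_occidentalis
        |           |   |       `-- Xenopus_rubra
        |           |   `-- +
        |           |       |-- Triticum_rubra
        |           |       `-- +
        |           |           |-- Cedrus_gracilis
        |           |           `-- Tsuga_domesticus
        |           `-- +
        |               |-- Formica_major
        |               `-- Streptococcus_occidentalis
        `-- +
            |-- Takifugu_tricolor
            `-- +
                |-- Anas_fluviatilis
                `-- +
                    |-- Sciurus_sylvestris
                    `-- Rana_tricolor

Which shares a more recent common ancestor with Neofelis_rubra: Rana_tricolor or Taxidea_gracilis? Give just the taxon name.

The MRCA of Neofelis_rubra and Taxidea_gracilis subtends (((Taxidea_gracilis,Ateles_minor),Glossina_longipes),((Neofelis_rubra,Aedes_sapiens),(((Bombus_vulgaris,((Mustela_albus,Ambystoma_occidentalis),Xenopus_rubra)),(Triticum_rubra,(Cedrus_gracilis,Tsuga_domesticus))),(Formica_major,Streptococcus_occidentalis)))) (14 taxa).
The MRCA of Neofelis_rubra and Rana_tricolor subtends ((((Taxidea_gracilis,Ateles_minor),Glossina_longipes),((Neofelis_rubra,Aedes_sapiens),(((Bombus_vulgaris,((Mustela_albus,Ambystoma_occidentalis),Xenopus_rubra)),(Triticum_rubra,(Cedrus_gracilis,Tsuga_domesticus))),(Formica_major,Streptococcus_occidentalis)))),(Takifugu_tricolor,(Anas_fluviatilis,(Sciurus_sylvestris,Rana_tricolor)))) (18 taxa).
The first is nested inside the second, so Neofelis_rubra shares a more recent common ancestor with Taxidea_gracilis.

Taxidea_gracilis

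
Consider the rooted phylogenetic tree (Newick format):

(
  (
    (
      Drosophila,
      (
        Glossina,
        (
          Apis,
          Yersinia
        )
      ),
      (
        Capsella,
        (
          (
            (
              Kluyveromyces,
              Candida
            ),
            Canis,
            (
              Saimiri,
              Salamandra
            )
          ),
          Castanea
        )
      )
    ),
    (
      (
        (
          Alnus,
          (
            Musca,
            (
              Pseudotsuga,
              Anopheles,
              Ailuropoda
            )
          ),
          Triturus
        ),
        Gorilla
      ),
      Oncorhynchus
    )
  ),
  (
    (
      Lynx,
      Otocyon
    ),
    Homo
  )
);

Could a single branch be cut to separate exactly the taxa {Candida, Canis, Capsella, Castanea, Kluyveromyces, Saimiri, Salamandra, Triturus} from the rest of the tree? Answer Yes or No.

No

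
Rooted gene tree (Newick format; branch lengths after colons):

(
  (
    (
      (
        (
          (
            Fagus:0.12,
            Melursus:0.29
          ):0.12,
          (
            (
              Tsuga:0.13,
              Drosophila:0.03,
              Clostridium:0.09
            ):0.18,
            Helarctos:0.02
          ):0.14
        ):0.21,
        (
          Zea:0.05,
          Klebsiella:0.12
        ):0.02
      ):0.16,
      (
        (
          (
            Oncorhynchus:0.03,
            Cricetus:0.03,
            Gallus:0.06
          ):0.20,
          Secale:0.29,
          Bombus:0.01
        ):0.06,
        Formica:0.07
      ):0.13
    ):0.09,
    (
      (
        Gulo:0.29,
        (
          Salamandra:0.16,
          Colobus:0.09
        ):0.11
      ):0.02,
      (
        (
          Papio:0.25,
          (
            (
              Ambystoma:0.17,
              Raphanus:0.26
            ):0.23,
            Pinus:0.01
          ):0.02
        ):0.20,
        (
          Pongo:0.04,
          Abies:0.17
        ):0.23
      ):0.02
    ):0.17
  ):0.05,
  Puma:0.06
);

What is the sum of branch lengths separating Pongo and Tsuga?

The path runs Pongo → … → MRCA → … → Tsuga; the MRCA is the node subtending (((((Fagus,Melursus),((Tsuga,Drosophila,Clostridium),Helarctos)),(Zea,Klebsiella)),(((Oncorhynchus,Cricetus,Gallus),Secale,Bombus),Formica)),((Gulo,(Salamandra,Colobus)),((Papio,((Ambystoma,Raphanus),Pinus)),(Pongo,Abies)))).
Branch lengths along that path: 0.04 + 0.23 + 0.02 + 0.17 + 0.09 + 0.16 + 0.21 + 0.14 + 0.18 + 0.13 = 1.37.

1.37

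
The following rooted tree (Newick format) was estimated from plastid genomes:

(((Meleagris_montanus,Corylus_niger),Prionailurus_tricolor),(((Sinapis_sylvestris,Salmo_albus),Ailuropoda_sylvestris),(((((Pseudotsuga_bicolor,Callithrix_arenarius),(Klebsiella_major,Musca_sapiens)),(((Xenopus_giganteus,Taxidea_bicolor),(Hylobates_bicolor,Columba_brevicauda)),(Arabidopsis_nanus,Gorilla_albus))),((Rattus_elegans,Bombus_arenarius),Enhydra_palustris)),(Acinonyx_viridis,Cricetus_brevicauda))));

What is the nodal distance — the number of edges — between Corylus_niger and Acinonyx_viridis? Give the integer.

7

The MRCA of Corylus_niger and Acinonyx_viridis is the root of the tree.
From Corylus_niger up to that node: 3 branches. From Acinonyx_viridis up to the same node: 4 branches. Total: 3 + 4 = 7.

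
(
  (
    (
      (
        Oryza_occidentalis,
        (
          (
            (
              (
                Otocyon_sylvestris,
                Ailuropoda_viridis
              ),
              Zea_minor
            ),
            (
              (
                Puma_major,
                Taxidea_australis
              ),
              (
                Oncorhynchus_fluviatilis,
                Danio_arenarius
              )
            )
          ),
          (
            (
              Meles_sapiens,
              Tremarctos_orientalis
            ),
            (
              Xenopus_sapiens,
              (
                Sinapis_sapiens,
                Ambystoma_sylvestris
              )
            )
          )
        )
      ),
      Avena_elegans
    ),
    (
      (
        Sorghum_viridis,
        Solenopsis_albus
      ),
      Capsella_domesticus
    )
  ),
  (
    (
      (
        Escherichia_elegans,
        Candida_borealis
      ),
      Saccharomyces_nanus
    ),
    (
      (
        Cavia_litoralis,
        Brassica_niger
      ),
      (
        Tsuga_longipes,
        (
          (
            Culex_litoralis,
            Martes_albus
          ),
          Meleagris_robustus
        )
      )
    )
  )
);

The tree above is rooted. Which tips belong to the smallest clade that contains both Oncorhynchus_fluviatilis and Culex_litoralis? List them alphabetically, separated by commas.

Tracing Oncorhynchus_fluviatilis: it sits inside (Oncorhynchus_fluviatilis,Danio_arenarius).
Tracing Culex_litoralis: it sits inside (Culex_litoralis,Martes_albus).
The smallest clade enclosing both is the whole tree (their MRCA is the root), so the answer is all 26 tips in alphabetical order.

Ailuropoda_viridis, Ambystoma_sylvestris, Avena_elegans, Brassica_niger, Candida_borealis, Capsella_domesticus, Cavia_litoralis, Culex_litoralis, Danio_arenarius, Escherichia_elegans, Martes_albus, Meleagris_robustus, Meles_sapiens, Oncorhynchus_fluviatilis, Oryza_occidentalis, Otocyon_sylvestris, Puma_major, Saccharomyces_nanus, Sinapis_sapiens, Solenopsis_albus, Sorghum_viridis, Taxidea_australis, Tremarctos_orientalis, Tsuga_longipes, Xenopus_sapiens, Zea_minor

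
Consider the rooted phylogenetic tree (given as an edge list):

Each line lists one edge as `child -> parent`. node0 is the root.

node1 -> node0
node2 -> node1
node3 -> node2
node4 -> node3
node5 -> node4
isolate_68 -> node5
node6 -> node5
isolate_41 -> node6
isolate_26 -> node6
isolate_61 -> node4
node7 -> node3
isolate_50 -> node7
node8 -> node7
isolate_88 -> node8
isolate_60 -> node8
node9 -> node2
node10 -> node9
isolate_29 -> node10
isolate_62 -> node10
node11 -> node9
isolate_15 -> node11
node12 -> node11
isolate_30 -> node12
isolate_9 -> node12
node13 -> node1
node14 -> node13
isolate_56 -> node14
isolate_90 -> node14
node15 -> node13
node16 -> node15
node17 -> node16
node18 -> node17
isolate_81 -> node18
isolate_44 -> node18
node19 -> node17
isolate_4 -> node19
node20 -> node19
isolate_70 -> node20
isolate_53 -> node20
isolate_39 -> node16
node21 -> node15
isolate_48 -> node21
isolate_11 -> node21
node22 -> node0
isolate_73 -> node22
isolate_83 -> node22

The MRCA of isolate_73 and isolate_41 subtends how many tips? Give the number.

24

The MRCA of isolate_73 and isolate_41 is the root, so the clade is the entire tree.
That clade contains 24 terminal taxa: isolate_11, isolate_15, isolate_26, isolate_29, isolate_30, isolate_39, isolate_4, isolate_41, isolate_44, isolate_48, isolate_50, isolate_53, isolate_56, isolate_60, isolate_61, isolate_62, isolate_68, isolate_70, isolate_73, isolate_81, isolate_83, isolate_88, isolate_9, isolate_90.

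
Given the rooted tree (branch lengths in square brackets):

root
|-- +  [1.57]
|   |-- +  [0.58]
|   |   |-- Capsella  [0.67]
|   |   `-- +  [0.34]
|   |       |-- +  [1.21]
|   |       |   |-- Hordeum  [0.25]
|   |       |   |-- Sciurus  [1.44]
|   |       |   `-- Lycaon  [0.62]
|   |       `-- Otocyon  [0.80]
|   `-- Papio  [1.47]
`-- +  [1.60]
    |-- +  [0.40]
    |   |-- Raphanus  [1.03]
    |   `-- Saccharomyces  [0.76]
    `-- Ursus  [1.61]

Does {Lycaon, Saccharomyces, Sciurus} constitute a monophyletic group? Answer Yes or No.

No

The MRCA of the listed taxa is the root, so the smallest clade containing them is the whole tree.
That clade also contains Capsella, Hordeum, Otocyon, Papio, Raphanus, Ursus, which are not in the proposed group, so the group is not monophyletic.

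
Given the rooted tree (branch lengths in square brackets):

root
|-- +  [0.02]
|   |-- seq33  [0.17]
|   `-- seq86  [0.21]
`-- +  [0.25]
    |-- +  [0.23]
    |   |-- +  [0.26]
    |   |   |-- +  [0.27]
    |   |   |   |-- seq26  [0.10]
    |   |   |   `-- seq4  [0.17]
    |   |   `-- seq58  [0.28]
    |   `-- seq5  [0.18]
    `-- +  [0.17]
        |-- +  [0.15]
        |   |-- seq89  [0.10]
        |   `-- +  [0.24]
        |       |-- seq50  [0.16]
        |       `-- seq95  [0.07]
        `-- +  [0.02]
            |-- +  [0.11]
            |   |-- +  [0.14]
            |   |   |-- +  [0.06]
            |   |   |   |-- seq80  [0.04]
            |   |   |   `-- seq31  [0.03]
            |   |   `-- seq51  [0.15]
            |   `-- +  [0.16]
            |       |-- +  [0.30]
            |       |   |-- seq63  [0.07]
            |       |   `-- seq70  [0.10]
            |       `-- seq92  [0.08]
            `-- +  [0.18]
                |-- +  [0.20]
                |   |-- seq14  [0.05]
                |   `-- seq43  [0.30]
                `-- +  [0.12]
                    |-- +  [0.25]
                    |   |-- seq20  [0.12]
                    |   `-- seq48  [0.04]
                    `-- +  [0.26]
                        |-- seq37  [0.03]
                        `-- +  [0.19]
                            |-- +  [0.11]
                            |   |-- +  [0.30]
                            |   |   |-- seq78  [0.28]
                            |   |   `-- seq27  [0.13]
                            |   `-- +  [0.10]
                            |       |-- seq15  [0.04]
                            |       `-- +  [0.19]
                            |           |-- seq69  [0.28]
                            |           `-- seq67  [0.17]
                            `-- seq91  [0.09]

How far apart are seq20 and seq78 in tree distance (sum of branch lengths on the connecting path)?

The path runs seq20 → … → MRCA → … → seq78; the MRCA is the node subtending ((seq20,seq48),(seq37,(((seq78,seq27),(seq15,(seq69,seq67))),seq91))).
Branch lengths along that path: 0.12 + 0.25 + 0.26 + 0.19 + 0.11 + 0.30 + 0.28 = 1.51.

1.51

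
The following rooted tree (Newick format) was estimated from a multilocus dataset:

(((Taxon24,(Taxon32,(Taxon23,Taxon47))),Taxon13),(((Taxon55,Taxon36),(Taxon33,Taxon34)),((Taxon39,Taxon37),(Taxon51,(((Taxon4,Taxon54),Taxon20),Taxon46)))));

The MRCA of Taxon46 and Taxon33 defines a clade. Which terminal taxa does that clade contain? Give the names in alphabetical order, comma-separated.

Tracing Taxon46: it sits inside (((Taxon4,Taxon54),Taxon20),Taxon46).
Tracing Taxon33: it sits inside (Taxon33,Taxon34).
The smallest clade enclosing both is (((Taxon55,Taxon36),(Taxon33,Taxon34)),((Taxon39,Taxon37),(Taxon51,(((Taxon4,Taxon54),Taxon20),Taxon46)))); the answer is its 11 terminal taxa in alphabetical order.

Taxon20, Taxon33, Taxon34, Taxon36, Taxon37, Taxon39, Taxon4, Taxon46, Taxon51, Taxon54, Taxon55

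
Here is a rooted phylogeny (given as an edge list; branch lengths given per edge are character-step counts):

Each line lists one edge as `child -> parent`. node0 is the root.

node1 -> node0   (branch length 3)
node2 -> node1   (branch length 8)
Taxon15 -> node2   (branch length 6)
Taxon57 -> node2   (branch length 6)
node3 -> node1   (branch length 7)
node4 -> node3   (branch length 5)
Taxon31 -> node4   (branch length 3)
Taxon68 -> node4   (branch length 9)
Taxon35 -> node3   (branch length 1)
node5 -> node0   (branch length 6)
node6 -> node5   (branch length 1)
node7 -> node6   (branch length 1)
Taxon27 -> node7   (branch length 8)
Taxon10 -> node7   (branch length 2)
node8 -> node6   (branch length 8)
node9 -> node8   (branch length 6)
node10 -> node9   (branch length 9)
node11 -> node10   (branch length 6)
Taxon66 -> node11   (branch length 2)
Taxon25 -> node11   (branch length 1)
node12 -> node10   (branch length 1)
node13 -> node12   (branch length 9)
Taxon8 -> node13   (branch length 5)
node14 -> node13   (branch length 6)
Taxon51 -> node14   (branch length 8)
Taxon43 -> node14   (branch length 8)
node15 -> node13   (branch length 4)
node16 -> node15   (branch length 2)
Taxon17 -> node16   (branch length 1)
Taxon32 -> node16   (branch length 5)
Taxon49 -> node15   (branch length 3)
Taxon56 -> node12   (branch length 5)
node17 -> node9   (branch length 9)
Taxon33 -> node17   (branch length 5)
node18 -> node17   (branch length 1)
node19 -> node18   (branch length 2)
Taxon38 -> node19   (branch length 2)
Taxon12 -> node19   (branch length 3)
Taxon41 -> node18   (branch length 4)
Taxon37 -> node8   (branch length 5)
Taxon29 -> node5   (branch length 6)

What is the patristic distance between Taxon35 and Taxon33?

The path runs Taxon35 → … → MRCA → … → Taxon33; the MRCA is the root of the tree.
Branch lengths along that path: 1 + 7 + 3 + 6 + 1 + 8 + 6 + 9 + 5 = 46.

46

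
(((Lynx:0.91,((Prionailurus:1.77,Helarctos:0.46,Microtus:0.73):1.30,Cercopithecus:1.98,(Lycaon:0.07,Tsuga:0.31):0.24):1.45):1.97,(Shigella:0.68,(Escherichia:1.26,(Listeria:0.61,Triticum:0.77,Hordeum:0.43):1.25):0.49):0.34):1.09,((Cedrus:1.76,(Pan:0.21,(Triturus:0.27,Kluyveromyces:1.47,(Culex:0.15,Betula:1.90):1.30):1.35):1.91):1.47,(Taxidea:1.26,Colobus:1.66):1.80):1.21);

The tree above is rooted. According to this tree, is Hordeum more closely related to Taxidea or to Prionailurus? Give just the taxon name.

Prionailurus

The MRCA of Hordeum and Prionailurus subtends ((Lynx,((Prionailurus,Helarctos,Microtus),Cercopithecus,(Lycaon,Tsuga))),(Shigella,(Escherichia,(Listeria,Triticum,Hordeum)))) (12 taxa).
The MRCA of Hordeum and Taxidea is the root, subtending the entire tree (20 taxa).
The first is nested inside the second, so Hordeum shares a more recent common ancestor with Prionailurus.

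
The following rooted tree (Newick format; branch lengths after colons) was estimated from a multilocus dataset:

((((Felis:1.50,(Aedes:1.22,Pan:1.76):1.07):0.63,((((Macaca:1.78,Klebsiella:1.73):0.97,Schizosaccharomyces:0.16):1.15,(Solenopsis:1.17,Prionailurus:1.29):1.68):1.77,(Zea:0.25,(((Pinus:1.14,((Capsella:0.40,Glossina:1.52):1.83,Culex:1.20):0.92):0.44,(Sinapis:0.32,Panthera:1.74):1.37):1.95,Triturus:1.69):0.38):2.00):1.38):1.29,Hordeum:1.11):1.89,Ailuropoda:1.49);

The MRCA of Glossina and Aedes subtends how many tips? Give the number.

16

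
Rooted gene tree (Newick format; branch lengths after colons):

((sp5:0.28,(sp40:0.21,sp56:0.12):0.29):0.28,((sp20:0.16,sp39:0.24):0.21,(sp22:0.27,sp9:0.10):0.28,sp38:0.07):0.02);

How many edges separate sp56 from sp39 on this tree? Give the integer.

6

The MRCA of sp56 and sp39 is the root of the tree.
From sp56 up to that node: 3 branches. From sp39 up to the same node: 3 branches. Total: 3 + 3 = 6.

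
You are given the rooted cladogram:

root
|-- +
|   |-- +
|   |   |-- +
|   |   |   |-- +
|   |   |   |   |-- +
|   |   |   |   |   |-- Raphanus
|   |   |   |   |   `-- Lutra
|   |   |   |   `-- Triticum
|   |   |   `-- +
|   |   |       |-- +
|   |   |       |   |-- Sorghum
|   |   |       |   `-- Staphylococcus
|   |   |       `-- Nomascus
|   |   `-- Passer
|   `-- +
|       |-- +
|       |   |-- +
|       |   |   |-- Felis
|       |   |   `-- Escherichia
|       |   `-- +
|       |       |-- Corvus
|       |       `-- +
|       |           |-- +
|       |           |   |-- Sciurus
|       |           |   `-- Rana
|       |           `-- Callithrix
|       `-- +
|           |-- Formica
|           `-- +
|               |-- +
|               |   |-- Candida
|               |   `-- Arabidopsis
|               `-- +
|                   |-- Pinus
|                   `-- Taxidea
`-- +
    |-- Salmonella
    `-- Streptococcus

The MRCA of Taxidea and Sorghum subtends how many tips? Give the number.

18

The MRCA of Taxidea and Sorghum is the node subtending (((((Raphanus,Lutra),Triticum),((Sorghum,Staphylococcus),Nomascus)),Passer),(((Felis,Escherichia),(Corvus,((Sciurus,Rana),Callithrix))),(Formica,((Candida,Arabidopsis),(Pinus,Taxidea))))).
That clade contains 18 terminal taxa: Arabidopsis, Callithrix, Candida, Corvus, Escherichia, Felis, Formica, Lutra, Nomascus, Passer, Pinus, Rana, Raphanus, Sciurus, Sorghum, Staphylococcus, Taxidea, Triticum.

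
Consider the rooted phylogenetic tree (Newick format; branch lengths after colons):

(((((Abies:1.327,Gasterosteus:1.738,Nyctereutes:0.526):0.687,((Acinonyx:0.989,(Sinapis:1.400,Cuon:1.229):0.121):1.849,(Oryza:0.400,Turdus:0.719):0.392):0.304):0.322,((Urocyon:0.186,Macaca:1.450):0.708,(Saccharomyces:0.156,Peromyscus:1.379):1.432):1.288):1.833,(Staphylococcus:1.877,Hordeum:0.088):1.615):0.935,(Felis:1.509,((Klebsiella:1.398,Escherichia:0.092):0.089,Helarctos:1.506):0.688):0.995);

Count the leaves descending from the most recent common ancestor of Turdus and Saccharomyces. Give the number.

12

The MRCA of Turdus and Saccharomyces is the node subtending (((Abies,Gasterosteus,Nyctereutes),((Acinonyx,(Sinapis,Cuon)),(Oryza,Turdus))),((Urocyon,Macaca),(Saccharomyces,Peromyscus))).
That clade contains 12 terminal taxa: Abies, Acinonyx, Cuon, Gasterosteus, Macaca, Nyctereutes, Oryza, Peromyscus, Saccharomyces, Sinapis, Turdus, Urocyon.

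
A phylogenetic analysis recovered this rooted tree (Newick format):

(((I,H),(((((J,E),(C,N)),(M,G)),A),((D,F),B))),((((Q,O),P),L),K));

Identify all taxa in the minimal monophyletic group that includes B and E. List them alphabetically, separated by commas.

Tracing B: it sits inside ((D,F),B).
Tracing E: it sits inside (J,E).
The smallest clade enclosing both is (((((J,E),(C,N)),(M,G)),A),((D,F),B)); the answer is its 10 terminal taxa in alphabetical order.

A, B, C, D, E, F, G, J, M, N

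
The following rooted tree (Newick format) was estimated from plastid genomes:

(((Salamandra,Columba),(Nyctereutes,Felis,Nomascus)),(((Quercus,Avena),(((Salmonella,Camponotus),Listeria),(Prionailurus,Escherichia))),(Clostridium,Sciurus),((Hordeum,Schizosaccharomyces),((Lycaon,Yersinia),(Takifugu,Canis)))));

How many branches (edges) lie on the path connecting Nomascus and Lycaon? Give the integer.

8

The MRCA of Nomascus and Lycaon is the root of the tree.
From Nomascus up to that node: 3 branches. From Lycaon up to the same node: 5 branches. Total: 3 + 5 = 8.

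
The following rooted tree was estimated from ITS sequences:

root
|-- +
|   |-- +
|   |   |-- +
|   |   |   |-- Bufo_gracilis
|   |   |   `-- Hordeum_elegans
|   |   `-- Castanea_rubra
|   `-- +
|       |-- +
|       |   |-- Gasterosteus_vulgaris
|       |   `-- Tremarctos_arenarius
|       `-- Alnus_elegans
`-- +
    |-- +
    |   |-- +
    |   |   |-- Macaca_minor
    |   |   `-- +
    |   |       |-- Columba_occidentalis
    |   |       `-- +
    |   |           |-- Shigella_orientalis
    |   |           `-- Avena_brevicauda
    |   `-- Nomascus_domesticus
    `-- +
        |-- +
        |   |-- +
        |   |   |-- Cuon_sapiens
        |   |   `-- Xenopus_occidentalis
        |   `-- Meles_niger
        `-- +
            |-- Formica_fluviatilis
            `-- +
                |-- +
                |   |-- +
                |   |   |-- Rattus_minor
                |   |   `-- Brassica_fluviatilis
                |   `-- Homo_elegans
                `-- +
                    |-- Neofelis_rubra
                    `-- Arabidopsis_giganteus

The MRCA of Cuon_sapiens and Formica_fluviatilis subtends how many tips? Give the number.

9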